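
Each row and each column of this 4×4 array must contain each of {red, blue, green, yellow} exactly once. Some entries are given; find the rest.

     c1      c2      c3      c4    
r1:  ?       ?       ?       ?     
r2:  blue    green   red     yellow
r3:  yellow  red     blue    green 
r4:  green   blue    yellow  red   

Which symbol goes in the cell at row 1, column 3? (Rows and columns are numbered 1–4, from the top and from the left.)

green

(r1,c1) = red
(r1,c2) = yellow
(r1,c3) = green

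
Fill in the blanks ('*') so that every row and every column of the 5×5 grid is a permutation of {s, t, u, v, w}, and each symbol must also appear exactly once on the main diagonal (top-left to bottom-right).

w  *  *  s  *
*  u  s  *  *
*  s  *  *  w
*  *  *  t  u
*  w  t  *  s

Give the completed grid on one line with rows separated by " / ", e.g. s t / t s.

w t u s v / v u s w t / t s v u w / s v w t u / u w t v s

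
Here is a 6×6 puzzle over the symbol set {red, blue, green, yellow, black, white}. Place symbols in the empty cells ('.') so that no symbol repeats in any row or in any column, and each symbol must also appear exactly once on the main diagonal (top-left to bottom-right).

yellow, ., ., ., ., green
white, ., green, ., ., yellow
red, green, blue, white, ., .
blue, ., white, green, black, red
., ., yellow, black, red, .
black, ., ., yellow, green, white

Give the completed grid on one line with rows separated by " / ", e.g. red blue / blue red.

yellow red black blue white green / white black green red blue yellow / red green blue white yellow black / blue yellow white green black red / green white yellow black red blue / black blue red yellow green white

(r2,c2) = black
(r2,c5) = blue
(r3,c5) = yellow
(r3,c6) = black
(r4,c2) = yellow
(r5,c1) = green
(r5,c6) = blue
(r6,c3) = red
(r1,c3) = black
(r1,c5) = white
(r2,c4) = red
(r5,c2) = white
(r6,c2) = blue
(r1,c2) = red
(r1,c4) = blue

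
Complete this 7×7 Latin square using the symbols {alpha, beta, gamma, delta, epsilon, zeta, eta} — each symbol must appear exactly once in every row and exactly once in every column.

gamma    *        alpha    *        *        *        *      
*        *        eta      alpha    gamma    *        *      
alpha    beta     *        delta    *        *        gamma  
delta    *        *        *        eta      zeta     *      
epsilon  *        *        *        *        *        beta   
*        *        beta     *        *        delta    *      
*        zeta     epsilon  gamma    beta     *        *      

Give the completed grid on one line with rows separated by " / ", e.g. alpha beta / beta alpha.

Cell (r3,c3): row 3 has {alpha,beta,gamma,delta}; column 3 has {alpha,beta,epsilon,eta} → zeta.
Cell (r3,c5): row 3 has {alpha,beta,gamma,delta,zeta}; column 5 has {beta,gamma,eta} → epsilon.
Cell (r3,c6): row 3 has {alpha,beta,gamma,delta,epsilon,zeta}; column 6 has {delta,zeta} → eta.
Cell (r4,c3): row 4 has {delta,zeta,eta}; column 3 has {alpha,beta,epsilon,zeta,eta} → gamma.
Cell (r5,c3): row 5 has {beta,epsilon}; column 3 has {alpha,beta,gamma,epsilon,zeta,eta} → delta.
Cell (r7,c1): row 7 has {beta,gamma,epsilon,zeta}; column 1 has {alpha,gamma,delta,epsilon} → eta.
Cell (r7,c6): row 7 has {beta,gamma,epsilon,zeta,eta}; column 6 has {delta,zeta,eta} → alpha.
Cell (r7,c7): row 7 has {alpha,beta,gamma,epsilon,zeta,eta}; column 7 has {beta,gamma} → delta.
Cell (r5,c6): row 5 has {beta,delta,epsilon}; column 6 has {alpha,delta,zeta,eta} → gamma.
Cell (r6,c1): row 6 has {beta,delta}; column 1 has {alpha,gamma,delta,epsilon,eta} → zeta.
Cell (r6,c5): row 6 has {beta,delta,zeta}; column 5 has {beta,gamma,epsilon,eta} → alpha.
Cell (r2,c1): row 2 has {alpha,gamma,eta}; column 1 has {alpha,gamma,delta,epsilon,zeta,eta} → beta.
Cell (r2,c6): row 2 has {alpha,beta,gamma,eta}; column 6 has {alpha,gamma,delta,zeta,eta} → epsilon.
Cell (r2,c7): row 2 has {alpha,beta,gamma,epsilon,eta}; column 7 has {beta,gamma,delta} → zeta.
Cell (r5,c5): row 5 has {beta,gamma,delta,epsilon}; column 5 has {alpha,beta,gamma,epsilon,eta} → zeta.
Cell (r1,c5): row 1 has {alpha,gamma}; column 5 has {alpha,beta,gamma,epsilon,zeta,eta} → delta.
Cell (r1,c6): row 1 has {alpha,gamma,delta}; column 6 has {alpha,gamma,delta,epsilon,zeta,eta} → beta.
Cell (r2,c2): row 2 has {alpha,beta,gamma,epsilon,zeta,eta}; column 2 has {beta,zeta} → delta.
Cell (r5,c4): row 5 has {beta,gamma,delta,epsilon,zeta}; column 4 has {alpha,gamma,delta} → eta.
Cell (r6,c4): row 6 has {alpha,beta,delta,zeta}; column 4 has {alpha,gamma,delta,eta} → epsilon.
Cell (r6,c7): row 6 has {alpha,beta,delta,epsilon,zeta}; column 7 has {beta,gamma,delta,zeta} → eta.
Cell (r1,c4): row 1 has {alpha,beta,gamma,delta}; column 4 has {alpha,gamma,delta,epsilon,eta} → zeta.
Cell (r1,c7): row 1 has {alpha,beta,gamma,delta,zeta}; column 7 has {beta,gamma,delta,zeta,eta} → epsilon.
Cell (r4,c4): row 4 has {gamma,delta,zeta,eta}; column 4 has {alpha,gamma,delta,epsilon,zeta,eta} → beta.
Cell (r4,c7): row 4 has {beta,gamma,delta,zeta,eta}; column 7 has {beta,gamma,delta,epsilon,zeta,eta} → alpha.
Cell (r5,c2): row 5 has {beta,gamma,delta,epsilon,zeta,eta}; column 2 has {beta,delta,zeta} → alpha.
Cell (r6,c2): row 6 has {alpha,beta,delta,epsilon,zeta,eta}; column 2 has {alpha,beta,delta,zeta} → gamma.
Cell (r1,c2): row 1 has {alpha,beta,gamma,delta,epsilon,zeta}; column 2 has {alpha,beta,gamma,delta,zeta} → eta.
Cell (r4,c2): row 4 has {alpha,beta,gamma,delta,zeta,eta}; column 2 has {alpha,beta,gamma,delta,zeta,eta} → epsilon.

gamma eta alpha zeta delta beta epsilon / beta delta eta alpha gamma epsilon zeta / alpha beta zeta delta epsilon eta gamma / delta epsilon gamma beta eta zeta alpha / epsilon alpha delta eta zeta gamma beta / zeta gamma beta epsilon alpha delta eta / eta zeta epsilon gamma beta alpha delta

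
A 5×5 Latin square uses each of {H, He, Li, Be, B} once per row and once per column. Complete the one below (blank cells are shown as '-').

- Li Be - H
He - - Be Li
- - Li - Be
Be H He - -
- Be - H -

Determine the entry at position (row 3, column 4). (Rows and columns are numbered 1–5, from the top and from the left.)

B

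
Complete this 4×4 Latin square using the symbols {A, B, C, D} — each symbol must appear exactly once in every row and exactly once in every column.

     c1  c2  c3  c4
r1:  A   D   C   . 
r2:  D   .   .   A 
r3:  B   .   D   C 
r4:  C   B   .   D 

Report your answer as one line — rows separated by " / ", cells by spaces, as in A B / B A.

A D C B / D C B A / B A D C / C B A D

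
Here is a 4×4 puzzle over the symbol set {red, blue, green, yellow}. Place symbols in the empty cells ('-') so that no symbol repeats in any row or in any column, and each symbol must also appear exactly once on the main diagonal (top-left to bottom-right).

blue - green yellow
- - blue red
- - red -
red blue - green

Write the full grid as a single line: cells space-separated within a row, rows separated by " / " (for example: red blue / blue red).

At row 1, column 2: row 1 has {blue,green,yellow}; column 2 has {blue}; that leaves red.
At row 2, column 2: row 2 has {red,blue}; column 2 has {red,blue}; the diagonal has {red,blue,green}; that leaves yellow.
At row 3, column 2: row 3 has {red}; column 2 has {red,blue,yellow}; that leaves green.
At row 3, column 4: row 3 has {red,green}; column 4 has {red,green,yellow}; that leaves blue.
At row 4, column 3: row 4 has {red,blue,green}; column 3 has {red,blue,green}; that leaves yellow.
At row 2, column 1: row 2 has {red,blue,yellow}; column 1 has {red,blue}; that leaves green.
At row 3, column 1: row 3 has {red,blue,green}; column 1 has {red,blue,green}; that leaves yellow.

blue red green yellow / green yellow blue red / yellow green red blue / red blue yellow green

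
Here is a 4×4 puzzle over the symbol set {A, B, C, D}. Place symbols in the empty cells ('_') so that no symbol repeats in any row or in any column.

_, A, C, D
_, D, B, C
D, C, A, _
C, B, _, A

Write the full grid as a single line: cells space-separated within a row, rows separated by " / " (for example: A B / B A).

(r1,c1): row 1 has {A,C,D}; column 1 has {C,D}, so it must be B.
(r2,c1): row 2 has {B,C,D}; column 1 has {B,C,D}, so it must be A.
(r3,c4): row 3 has {A,C,D}; column 4 has {A,C,D}, so it must be B.
(r4,c3): row 4 has {A,B,C}; column 3 has {A,B,C}, so it must be D.

B A C D / A D B C / D C A B / C B D A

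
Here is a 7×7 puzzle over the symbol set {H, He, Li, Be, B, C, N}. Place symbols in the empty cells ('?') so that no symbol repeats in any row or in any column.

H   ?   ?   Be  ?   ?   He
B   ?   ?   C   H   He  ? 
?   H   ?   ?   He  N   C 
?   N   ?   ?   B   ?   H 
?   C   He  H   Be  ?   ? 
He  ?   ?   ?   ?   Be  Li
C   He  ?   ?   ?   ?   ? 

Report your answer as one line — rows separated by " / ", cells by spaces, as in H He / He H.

H Li C Be N B He / B Be Li C H He N / Be H B Li He N C / Li N Be He B C H / N C He H Be Li B / He B H N C Be Li / C He N B Li H Be

At row 6, column 2: row 6 has {He,Li,Be}; column 2 has {H,He,C,N}; that leaves B.
At row 6, column 4: row 6 has {He,Li,Be,B}; column 4 has {H,Be,C}; that leaves N.
At row 6, column 5: row 6 has {He,Li,Be,B,N}; column 5 has {H,He,Be,B}; that leaves C.
At row 1, column 2: row 1 has {H,He,Be}; column 2 has {H,He,B,C,N}; that leaves Li.
At row 1, column 5: row 1 has {H,He,Li,Be}; column 5 has {H,He,Be,B,C}; that leaves N.
At row 2, column 2: row 2 has {H,He,B,C}; column 2 has {H,He,Li,B,C,N}; that leaves Be.
At row 2, column 7: row 2 has {H,He,Be,B,C}; column 7 has {H,He,Li,C}; that leaves N.
At row 5, column 7: row 5 has {H,He,Be,C}; column 7 has {H,He,Li,C,N}; that leaves B.
At row 6, column 3: row 6 has {He,Li,Be,B,C,N}; column 3 has {He}; that leaves H.
At row 7, column 5: row 7 has {He,C}; column 5 has {H,He,Be,B,C,N}; that leaves Li.
At row 7, column 7: row 7 has {He,Li,C}; column 7 has {H,He,Li,B,C,N}; that leaves Be.
At row 2, column 3: row 2 has {H,He,Be,B,C,N}; column 3 has {H,He}; that leaves Li.
At row 5, column 6: row 5 has {H,He,Be,B,C}; column 6 has {He,Be,N}; that leaves Li.
At row 7, column 4: row 7 has {He,Li,Be,C}; column 4 has {H,Be,C,N}; that leaves B.
At row 7, column 6: row 7 has {He,Li,Be,B,C}; column 6 has {He,Li,Be,N}; that leaves H.
At row 3, column 4: row 3 has {H,He,C,N}; column 4 has {H,Be,B,C,N}; that leaves Li.
At row 4, column 4: row 4 has {H,B,N}; column 4 has {H,Li,Be,B,C,N}; that leaves He.
At row 4, column 6: row 4 has {H,He,B,N}; column 6 has {H,He,Li,Be,N}; that leaves C.
At row 5, column 1: row 5 has {H,He,Li,Be,B,C}; column 1 has {H,He,B,C}; that leaves N.
At row 7, column 3: row 7 has {H,He,Li,Be,B,C}; column 3 has {H,He,Li}; that leaves N.
At row 1, column 6: row 1 has {H,He,Li,Be,N}; column 6 has {H,He,Li,Be,C,N}; that leaves B.
At row 3, column 1: row 3 has {H,He,Li,C,N}; column 1 has {H,He,B,C,N}; that leaves Be.
At row 3, column 3: row 3 has {H,He,Li,Be,C,N}; column 3 has {H,He,Li,N}; that leaves B.
At row 4, column 1: row 4 has {H,He,B,C,N}; column 1 has {H,He,Be,B,C,N}; that leaves Li.
At row 4, column 3: row 4 has {H,He,Li,B,C,N}; column 3 has {H,He,Li,B,N}; that leaves Be.
At row 1, column 3: row 1 has {H,He,Li,Be,B,N}; column 3 has {H,He,Li,Be,B,N}; that leaves C.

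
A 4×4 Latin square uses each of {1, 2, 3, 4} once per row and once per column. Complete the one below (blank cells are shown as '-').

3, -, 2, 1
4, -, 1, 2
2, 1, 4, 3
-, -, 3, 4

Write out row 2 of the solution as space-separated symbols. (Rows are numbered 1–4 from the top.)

(r1,c2) = 4
(r2,c2) = 3

4 3 1 2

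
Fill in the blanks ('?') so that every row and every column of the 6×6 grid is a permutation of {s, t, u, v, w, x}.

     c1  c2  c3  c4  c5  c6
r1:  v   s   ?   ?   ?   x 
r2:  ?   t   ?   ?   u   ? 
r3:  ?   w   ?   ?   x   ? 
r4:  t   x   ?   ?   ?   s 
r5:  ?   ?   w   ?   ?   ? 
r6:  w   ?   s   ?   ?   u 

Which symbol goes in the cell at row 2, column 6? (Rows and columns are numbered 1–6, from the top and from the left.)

w

Cell (r6,c2): row 6 has {s,u,w}; column 2 has {s,t,w,x} → v.
Cell (r6,c5): row 6 has {s,u,v,w}; column 5 has {u,x} → t.
Cell (r1,c5): row 1 has {s,v,x}; column 5 has {t,u,x} → w.
Cell (r4,c5): row 4 has {s,t,x}; column 5 has {t,u,w,x} → v.
Cell (r5,c2): row 5 has {w}; column 2 has {s,t,v,w,x} → u.
Cell (r5,c5): row 5 has {u,w}; column 5 has {t,u,v,w,x} → s.
Cell (r6,c4): row 6 has {s,t,u,v,w}; column 4 is empty so far → x.
Cell (r4,c3): row 4 has {s,t,v,x}; column 3 has {s,w} → u.
Cell (r4,c4): row 4 has {s,t,u,v,x}; column 4 has {x} → w.
Cell (r5,c1): row 5 has {s,u,w}; column 1 has {t,v,w} → x.
Cell (r1,c3): row 1 has {s,v,w,x}; column 3 has {s,u,w} → t.
Cell (r1,c4): row 1 has {s,t,v,w,x}; column 4 has {w,x} → u.
Cell (r2,c1): row 2 has {t,u}; column 1 has {t,v,w,x} → s.
Cell (r2,c4): row 2 has {s,t,u}; column 4 has {u,w,x} → v.
Cell (r2,c6): row 2 has {s,t,u,v}; column 6 has {s,u,x} → w.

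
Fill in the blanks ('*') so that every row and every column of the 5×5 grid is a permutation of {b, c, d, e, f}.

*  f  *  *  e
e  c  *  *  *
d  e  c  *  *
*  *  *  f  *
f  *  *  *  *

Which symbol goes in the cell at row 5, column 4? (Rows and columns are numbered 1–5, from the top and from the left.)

e

(r3,c4) = b
(r3,c5) = f
(r2,c4) = d
(r2,c5) = b
(r1,c4) = c
(r2,c3) = f
(r5,c4) = e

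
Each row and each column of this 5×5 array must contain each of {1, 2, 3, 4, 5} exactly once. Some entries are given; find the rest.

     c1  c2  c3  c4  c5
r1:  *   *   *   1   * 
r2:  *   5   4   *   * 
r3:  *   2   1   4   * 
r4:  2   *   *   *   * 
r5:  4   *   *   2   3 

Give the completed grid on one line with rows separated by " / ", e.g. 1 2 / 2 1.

5 3 2 1 4 / 1 5 4 3 2 / 3 2 1 4 5 / 2 4 3 5 1 / 4 1 5 2 3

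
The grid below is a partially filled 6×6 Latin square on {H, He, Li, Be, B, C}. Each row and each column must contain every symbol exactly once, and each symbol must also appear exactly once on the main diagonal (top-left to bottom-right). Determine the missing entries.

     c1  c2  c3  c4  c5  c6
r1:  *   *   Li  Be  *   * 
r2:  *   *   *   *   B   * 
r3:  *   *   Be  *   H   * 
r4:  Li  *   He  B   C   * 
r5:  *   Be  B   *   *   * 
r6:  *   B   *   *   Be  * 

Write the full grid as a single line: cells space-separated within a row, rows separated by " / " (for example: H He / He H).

At row 1, column 5: row 1 has {Li,Be}; column 5 has {H,Be,B,C}; that leaves He.
At row 4, column 2: row 4 has {He,Li,B,C}; column 2 has {Be,B}; that leaves H.
At row 4, column 6: row 4 has {H,He,Li,B,C}; column 6 is empty so far; that leaves Be.
At row 5, column 5: row 5 has {Be,B}; column 5 has {H,He,Be,B,C}; the diagonal has {Be,B}; that leaves Li.
At row 1, column 2: row 1 has {He,Li,Be}; column 2 has {H,Be,B}; that leaves C.
At row 2, column 2: row 2 has {B}; column 2 has {H,Be,B,C}; the diagonal has {Li,Be,B}; that leaves He.
At row 3, column 2: row 3 has {H,Be}; column 2 has {H,He,Be,B,C}; that leaves Li.
At row 1, column 1: row 1 has {He,Li,Be,C}; column 1 has {Li}; the diagonal has {He,Li,Be,B}; that leaves H.
At row 1, column 6: row 1 has {H,He,Li,Be,C}; column 6 has {Be}; that leaves B.
At row 6, column 6: row 6 has {Be,B}; column 6 has {Be,B}; the diagonal has {H,He,Li,Be,B}; that leaves C.
At row 3, column 6: row 3 has {H,Li,Be}; column 6 has {Be,B,C}; that leaves He.
At row 5, column 6: row 5 has {Li,Be,B}; column 6 has {He,Be,B,C}; that leaves H.
At row 6, column 1: row 6 has {Be,B,C}; column 1 has {H,Li}; that leaves He.
At row 6, column 3: row 6 has {He,Be,B,C}; column 3 has {He,Li,Be,B}; that leaves H.
At row 6, column 4: row 6 has {H,He,Be,B,C}; column 4 has {Be,B}; that leaves Li.
At row 2, column 3: row 2 has {He,B}; column 3 has {H,He,Li,Be,B}; that leaves C.
At row 2, column 4: row 2 has {He,B,C}; column 4 has {Li,Be,B}; that leaves H.
At row 2, column 6: row 2 has {H,He,B,C}; column 6 has {H,He,Be,B,C}; that leaves Li.
At row 3, column 4: row 3 has {H,He,Li,Be}; column 4 has {H,Li,Be,B}; that leaves C.
At row 5, column 1: row 5 has {H,Li,Be,B}; column 1 has {H,He,Li}; that leaves C.
At row 5, column 4: row 5 has {H,Li,Be,B,C}; column 4 has {H,Li,Be,B,C}; that leaves He.
At row 2, column 1: row 2 has {H,He,Li,B,C}; column 1 has {H,He,Li,C}; that leaves Be.
At row 3, column 1: row 3 has {H,He,Li,Be,C}; column 1 has {H,He,Li,Be,C}; that leaves B.

H C Li Be He B / Be He C H B Li / B Li Be C H He / Li H He B C Be / C Be B He Li H / He B H Li Be C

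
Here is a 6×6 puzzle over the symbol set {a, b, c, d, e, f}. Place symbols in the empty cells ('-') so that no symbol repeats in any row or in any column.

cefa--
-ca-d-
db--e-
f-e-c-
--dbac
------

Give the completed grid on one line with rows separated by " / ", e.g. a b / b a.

c e f a b d / b c a e d f / d b c f e a / f a e d c b / e f d b a c / a d b c f e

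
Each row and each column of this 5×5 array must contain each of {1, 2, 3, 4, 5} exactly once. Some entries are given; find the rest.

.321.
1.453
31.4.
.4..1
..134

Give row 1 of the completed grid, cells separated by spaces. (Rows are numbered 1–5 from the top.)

4 3 2 1 5

At row 1, column 5: row 1 has {1,2,3}; column 5 has {1,3,4}; that leaves 5.
At row 2, column 2: row 2 has {1,3,4,5}; column 2 has {1,3,4}; that leaves 2.
At row 3, column 3: row 3 has {1,3,4}; column 3 has {1,2,4}; that leaves 5.
At row 3, column 5: row 3 has {1,3,4,5}; column 5 has {1,3,4,5}; that leaves 2.
At row 4, column 3: row 4 has {1,4}; column 3 has {1,2,4,5}; that leaves 3.
At row 4, column 4: row 4 has {1,3,4}; column 4 has {1,3,4,5}; that leaves 2.
At row 5, column 2: row 5 has {1,3,4}; column 2 has {1,2,3,4}; that leaves 5.
At row 1, column 1: row 1 has {1,2,3,5}; column 1 has {1,3}; that leaves 4.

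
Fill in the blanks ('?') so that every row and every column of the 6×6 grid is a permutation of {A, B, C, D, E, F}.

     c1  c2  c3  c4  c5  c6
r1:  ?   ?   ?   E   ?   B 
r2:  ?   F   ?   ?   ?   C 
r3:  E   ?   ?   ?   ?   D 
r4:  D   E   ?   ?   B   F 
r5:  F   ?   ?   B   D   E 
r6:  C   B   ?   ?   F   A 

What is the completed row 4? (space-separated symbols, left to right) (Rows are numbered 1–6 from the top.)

At row 1, column 1: row 1 has {B,E}; column 1 has {C,D,E,F}; that leaves A.
At row 1, column 5: row 1 has {A,B,E}; column 5 has {B,D,F}; that leaves C.
At row 2, column 1: row 2 has {C,F}; column 1 has {A,C,D,E,F}; that leaves B.
At row 3, column 5: row 3 has {D,E}; column 5 has {B,C,D,F}; that leaves A.
At row 6, column 4: row 6 has {A,B,C,F}; column 4 has {B,E}; that leaves D.
At row 1, column 2: row 1 has {A,B,C,E}; column 2 has {B,E,F}; that leaves D.
At row 1, column 3: row 1 has {A,B,C,D,E}; column 3 is empty so far; that leaves F.
At row 2, column 4: row 2 has {B,C,F}; column 4 has {B,D,E}; that leaves A.
At row 2, column 5: row 2 has {A,B,C,F}; column 5 has {A,B,C,D,F}; that leaves E.
At row 3, column 2: row 3 has {A,D,E}; column 2 has {B,D,E,F}; that leaves C.
At row 3, column 3: row 3 has {A,C,D,E}; column 3 has {F}; that leaves B.
At row 3, column 4: row 3 has {A,B,C,D,E}; column 4 has {A,B,D,E}; that leaves F.
At row 4, column 4: row 4 has {B,D,E,F}; column 4 has {A,B,D,E,F}; that leaves C.
At row 5, column 2: row 5 has {B,D,E,F}; column 2 has {B,C,D,E,F}; that leaves A.
At row 5, column 3: row 5 has {A,B,D,E,F}; column 3 has {B,F}; that leaves C.
At row 6, column 3: row 6 has {A,B,C,D,F}; column 3 has {B,C,F}; that leaves E.
At row 2, column 3: row 2 has {A,B,C,E,F}; column 3 has {B,C,E,F}; that leaves D.
At row 4, column 3: row 4 has {B,C,D,E,F}; column 3 has {B,C,D,E,F}; that leaves A.

D E A C B F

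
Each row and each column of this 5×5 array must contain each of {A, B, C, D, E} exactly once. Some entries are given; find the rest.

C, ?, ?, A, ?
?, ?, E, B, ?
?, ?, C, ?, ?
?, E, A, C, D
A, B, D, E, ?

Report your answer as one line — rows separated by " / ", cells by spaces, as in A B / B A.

C D B A E / D C E B A / E A C D B / B E A C D / A B D E C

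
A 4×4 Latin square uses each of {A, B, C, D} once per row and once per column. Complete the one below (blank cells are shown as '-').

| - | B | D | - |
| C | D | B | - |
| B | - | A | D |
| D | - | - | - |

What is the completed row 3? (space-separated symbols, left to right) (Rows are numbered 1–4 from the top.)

B C A D

(r1,c1) = A
(r1,c4) = C
(r2,c4) = A
(r3,c2) = C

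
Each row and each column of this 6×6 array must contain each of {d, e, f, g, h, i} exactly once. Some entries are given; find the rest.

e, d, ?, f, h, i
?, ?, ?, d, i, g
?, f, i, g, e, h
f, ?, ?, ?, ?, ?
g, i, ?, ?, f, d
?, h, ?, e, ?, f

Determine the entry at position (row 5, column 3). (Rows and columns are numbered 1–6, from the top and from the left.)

row 1 has {d,e,f,h,i}; column 3 has {i} — only g is left for (r1,c3).
row 2 has {d,g,i}; column 1 has {e,f,g} — only h is left for (r2,c1).
row 2 has {d,g,h,i}; column 2 has {d,f,h,i} — only e is left for (r2,c2).
row 2 has {d,e,g,h,i}; column 3 has {g,i} — only f is left for (r2,c3).
row 3 has {e,f,g,h,i}; column 1 has {e,f,g,h} — only d is left for (r3,c1).
row 4 has {f}; column 2 has {d,e,f,h,i} — only g is left for (r4,c2).
row 4 has {f,g}; column 5 has {e,f,h,i} — only d is left for (r4,c5).
row 4 has {d,f,g}; column 6 has {d,f,g,h,i} — only e is left for (r4,c6).
row 5 has {d,f,g,i}; column 4 has {d,e,f,g} — only h is left for (r5,c4).
row 6 has {e,f,h}; column 1 has {d,e,f,g,h} — only i is left for (r6,c1).
row 6 has {e,f,h,i}; column 3 has {f,g,i} — only d is left for (r6,c3).
row 6 has {d,e,f,h,i}; column 5 has {d,e,f,h,i} — only g is left for (r6,c5).
row 4 has {d,e,f,g}; column 3 has {d,f,g,i} — only h is left for (r4,c3).
row 4 has {d,e,f,g,h}; column 4 has {d,e,f,g,h} — only i is left for (r4,c4).
row 5 has {d,f,g,h,i}; column 3 has {d,f,g,h,i} — only e is left for (r5,c3).

e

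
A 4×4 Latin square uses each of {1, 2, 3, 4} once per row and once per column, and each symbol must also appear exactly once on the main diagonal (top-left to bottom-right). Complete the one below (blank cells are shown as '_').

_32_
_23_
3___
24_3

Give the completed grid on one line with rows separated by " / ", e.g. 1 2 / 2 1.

1 3 2 4 / 4 2 3 1 / 3 1 4 2 / 2 4 1 3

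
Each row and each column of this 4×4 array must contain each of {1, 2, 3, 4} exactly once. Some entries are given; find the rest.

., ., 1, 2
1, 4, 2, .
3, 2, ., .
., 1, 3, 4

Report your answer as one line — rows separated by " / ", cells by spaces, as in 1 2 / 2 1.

4 3 1 2 / 1 4 2 3 / 3 2 4 1 / 2 1 3 4

(r1,c1) = 4
(r1,c2) = 3
(r2,c4) = 3
(r3,c3) = 4
(r3,c4) = 1
(r4,c1) = 2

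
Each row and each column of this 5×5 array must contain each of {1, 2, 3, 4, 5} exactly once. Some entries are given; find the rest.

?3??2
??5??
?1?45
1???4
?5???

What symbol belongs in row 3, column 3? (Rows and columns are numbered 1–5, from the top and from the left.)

(r4,c2) = 2
(r4,c3) = 3
(r4,c4) = 5
(r1,c4) = 1
(r2,c2) = 4
(r3,c3) = 2

2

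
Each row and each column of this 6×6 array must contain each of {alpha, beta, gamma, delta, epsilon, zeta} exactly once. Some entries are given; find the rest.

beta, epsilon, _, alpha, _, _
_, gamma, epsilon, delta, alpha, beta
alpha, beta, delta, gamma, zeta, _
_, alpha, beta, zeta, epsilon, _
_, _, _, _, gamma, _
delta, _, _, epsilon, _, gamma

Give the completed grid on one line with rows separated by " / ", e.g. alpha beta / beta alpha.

At row 1, column 5: row 1 has {alpha,beta,epsilon}; column 5 has {alpha,gamma,epsilon,zeta}; that leaves delta.
At row 1, column 6: row 1 has {alpha,beta,delta,epsilon}; column 6 has {beta,gamma}; that leaves zeta.
At row 2, column 1: row 2 has {alpha,beta,gamma,delta,epsilon}; column 1 has {alpha,beta,delta}; that leaves zeta.
At row 3, column 6: row 3 has {alpha,beta,gamma,delta,zeta}; column 6 has {beta,gamma,zeta}; that leaves epsilon.
At row 4, column 1: row 4 has {alpha,beta,epsilon,zeta}; column 1 has {alpha,beta,delta,zeta}; that leaves gamma.
At row 4, column 6: row 4 has {alpha,beta,gamma,epsilon,zeta}; column 6 has {beta,gamma,epsilon,zeta}; that leaves delta.
At row 5, column 1: row 5 has {gamma}; column 1 has {alpha,beta,gamma,delta,zeta}; that leaves epsilon.
At row 5, column 4: row 5 has {gamma,epsilon}; column 4 has {alpha,gamma,delta,epsilon,zeta}; that leaves beta.
At row 5, column 6: row 5 has {beta,gamma,epsilon}; column 6 has {beta,gamma,delta,epsilon,zeta}; that leaves alpha.
At row 6, column 2: row 6 has {gamma,delta,epsilon}; column 2 has {alpha,beta,gamma,epsilon}; that leaves zeta.
At row 6, column 3: row 6 has {gamma,delta,epsilon,zeta}; column 3 has {beta,delta,epsilon}; that leaves alpha.
At row 6, column 5: row 6 has {alpha,gamma,delta,epsilon,zeta}; column 5 has {alpha,gamma,delta,epsilon,zeta}; that leaves beta.
At row 1, column 3: row 1 has {alpha,beta,delta,epsilon,zeta}; column 3 has {alpha,beta,delta,epsilon}; that leaves gamma.
At row 5, column 2: row 5 has {alpha,beta,gamma,epsilon}; column 2 has {alpha,beta,gamma,epsilon,zeta}; that leaves delta.
At row 5, column 3: row 5 has {alpha,beta,gamma,delta,epsilon}; column 3 has {alpha,beta,gamma,delta,epsilon}; that leaves zeta.

beta epsilon gamma alpha delta zeta / zeta gamma epsilon delta alpha beta / alpha beta delta gamma zeta epsilon / gamma alpha beta zeta epsilon delta / epsilon delta zeta beta gamma alpha / delta zeta alpha epsilon beta gamma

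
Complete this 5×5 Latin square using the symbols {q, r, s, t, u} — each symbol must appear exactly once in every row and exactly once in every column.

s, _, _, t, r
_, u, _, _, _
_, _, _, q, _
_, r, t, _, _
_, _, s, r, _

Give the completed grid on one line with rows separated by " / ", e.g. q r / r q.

s q u t r / r u q s t / t s r q u / q r t u s / u t s r q

(r1,c2): row 1 has {r,s,t}; column 2 has {r,u}, so it must be q.
(r1,c3): row 1 has {q,r,s,t}; column 3 has {s,t}, so it must be u.
(r2,c4): row 2 has {u}; column 4 has {q,r,t}, so it must be s.
(r3,c3): row 3 has {q}; column 3 has {s,t,u}, so it must be r.
(r4,c4): row 4 has {r,t}; column 4 has {q,r,s,t}, so it must be u.
(r5,c2): row 5 has {r,s}; column 2 has {q,r,u}, so it must be t.
(r2,c3): row 2 has {s,u}; column 3 has {r,s,t,u}, so it must be q.
(r2,c5): row 2 has {q,s,u}; column 5 has {r}, so it must be t.
(r3,c2): row 3 has {q,r}; column 2 has {q,r,t,u}, so it must be s.
(r3,c5): row 3 has {q,r,s}; column 5 has {r,t}, so it must be u.
(r4,c1): row 4 has {r,t,u}; column 1 has {s}, so it must be q.
(r4,c5): row 4 has {q,r,t,u}; column 5 has {r,t,u}, so it must be s.
(r5,c1): row 5 has {r,s,t}; column 1 has {q,s}, so it must be u.
(r5,c5): row 5 has {r,s,t,u}; column 5 has {r,s,t,u}, so it must be q.
(r2,c1): row 2 has {q,s,t,u}; column 1 has {q,s,u}, so it must be r.
(r3,c1): row 3 has {q,r,s,u}; column 1 has {q,r,s,u}, so it must be t.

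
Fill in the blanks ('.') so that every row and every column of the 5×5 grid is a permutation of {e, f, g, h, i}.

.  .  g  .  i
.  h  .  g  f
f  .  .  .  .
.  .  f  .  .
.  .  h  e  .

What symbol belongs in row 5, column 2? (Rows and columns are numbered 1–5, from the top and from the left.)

f

row 5 has {e,h}; column 5 has {f,i} — only g is left for (r5,c5).
row 5 has {e,g,h}; column 1 has {f} — only i is left for (r5,c1).
row 5 has {e,g,h,i}; column 2 has {h} — only f is left for (r5,c2).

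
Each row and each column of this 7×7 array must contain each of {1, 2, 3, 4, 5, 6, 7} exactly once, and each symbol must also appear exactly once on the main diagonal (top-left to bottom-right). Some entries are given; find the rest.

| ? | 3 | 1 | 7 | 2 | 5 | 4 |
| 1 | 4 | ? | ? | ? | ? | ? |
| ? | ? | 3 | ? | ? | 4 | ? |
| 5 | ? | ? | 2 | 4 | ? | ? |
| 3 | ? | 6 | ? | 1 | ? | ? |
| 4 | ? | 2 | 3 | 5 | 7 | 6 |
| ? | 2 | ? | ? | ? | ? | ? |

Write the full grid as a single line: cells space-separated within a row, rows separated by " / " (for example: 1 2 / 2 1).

(r1,c1): row 1 has {1,2,3,4,5,7}; column 1 has {1,3,4,5}; the diagonal has {1,2,3,4,7}, so it must be 6.
(r4,c3): row 4 has {2,4,5}; column 3 has {1,2,3,6}, so it must be 7.
(r5,c6): row 5 has {1,3,6}; column 6 has {4,5,7}, so it must be 2.
(r6,c2): row 6 has {2,3,4,5,6,7}; column 2 has {2,3,4}, so it must be 1.
(r7,c1): row 7 has {2}; column 1 has {1,3,4,5,6}, so it must be 7.
(r7,c7): row 7 has {2,7}; column 7 has {4,6}; the diagonal has {1,2,3,4,6,7}, so it must be 5.
(r2,c3): row 2 has {1,4}; column 3 has {1,2,3,6,7}, so it must be 5.
(r2,c4): row 2 has {1,4,5}; column 4 has {2,3,7}, so it must be 6.
(r2,c6): row 2 has {1,4,5,6}; column 6 has {2,4,5,7}, so it must be 3.
(r3,c1): row 3 has {3,4}; column 1 has {1,3,4,5,6,7}, so it must be 2.
(r4,c2): row 4 has {2,4,5,7}; column 2 has {1,2,3,4}, so it must be 6.
(r4,c6): row 4 has {2,4,5,6,7}; column 6 has {2,3,4,5,7}, so it must be 1.
(r4,c7): row 4 has {1,2,4,5,6,7}; column 7 has {4,5,6}, so it must be 3.
(r5,c7): row 5 has {1,2,3,6}; column 7 has {3,4,5,6}, so it must be 7.
(r7,c3): row 7 has {2,5,7}; column 3 has {1,2,3,5,6,7}, so it must be 4.
(r7,c4): row 7 has {2,4,5,7}; column 4 has {2,3,6,7}, so it must be 1.
(r7,c6): row 7 has {1,2,4,5,7}; column 6 has {1,2,3,4,5,7}, so it must be 6.
(r2,c5): row 2 has {1,3,4,5,6}; column 5 has {1,2,4,5}, so it must be 7.
(r2,c7): row 2 has {1,3,4,5,6,7}; column 7 has {3,4,5,6,7}, so it must be 2.
(r3,c4): row 3 has {2,3,4}; column 4 has {1,2,3,6,7}, so it must be 5.
(r3,c5): row 3 has {2,3,4,5}; column 5 has {1,2,4,5,7}, so it must be 6.
(r3,c7): row 3 has {2,3,4,5,6}; column 7 has {2,3,4,5,6,7}, so it must be 1.
(r5,c2): row 5 has {1,2,3,6,7}; column 2 has {1,2,3,4,6}, so it must be 5.
(r5,c4): row 5 has {1,2,3,5,6,7}; column 4 has {1,2,3,5,6,7}, so it must be 4.
(r7,c5): row 7 has {1,2,4,5,6,7}; column 5 has {1,2,4,5,6,7}, so it must be 3.
(r3,c2): row 3 has {1,2,3,4,5,6}; column 2 has {1,2,3,4,5,6}, so it must be 7.

6 3 1 7 2 5 4 / 1 4 5 6 7 3 2 / 2 7 3 5 6 4 1 / 5 6 7 2 4 1 3 / 3 5 6 4 1 2 7 / 4 1 2 3 5 7 6 / 7 2 4 1 3 6 5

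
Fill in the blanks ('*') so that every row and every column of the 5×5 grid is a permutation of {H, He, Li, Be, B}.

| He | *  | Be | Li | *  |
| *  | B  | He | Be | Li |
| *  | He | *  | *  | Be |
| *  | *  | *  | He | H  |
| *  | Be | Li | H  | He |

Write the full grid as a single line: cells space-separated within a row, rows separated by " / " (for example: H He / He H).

He H Be Li B / H B He Be Li / Li He H B Be / Be Li B He H / B Be Li H He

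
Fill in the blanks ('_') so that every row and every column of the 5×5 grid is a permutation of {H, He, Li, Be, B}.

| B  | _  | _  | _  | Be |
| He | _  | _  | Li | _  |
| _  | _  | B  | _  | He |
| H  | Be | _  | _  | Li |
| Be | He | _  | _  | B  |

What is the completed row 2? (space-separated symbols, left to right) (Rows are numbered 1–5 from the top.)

He B Be Li H

row 2 has {He,Li}; column 5 has {He,Li,Be,B} — only H is left for (r2,c5).
row 3 has {He,B}; column 1 has {H,He,Be,B} — only Li is left for (r3,c1).
row 3 has {He,Li,B}; column 2 has {He,Be} — only H is left for (r3,c2).
row 3 has {H,He,Li,B}; column 4 has {Li} — only Be is left for (r3,c4).
row 4 has {H,Li,Be}; column 3 has {B} — only He is left for (r4,c3).
row 4 has {H,He,Li,Be}; column 4 has {Li,Be} — only B is left for (r4,c4).
row 5 has {He,Be,B}; column 4 has {Li,Be,B} — only H is left for (r5,c4).
row 1 has {Be,B}; column 2 has {H,He,Be} — only Li is left for (r1,c2).
row 1 has {Li,Be,B}; column 3 has {He,B} — only H is left for (r1,c3).
row 1 has {H,Li,Be,B}; column 4 has {H,Li,Be,B} — only He is left for (r1,c4).
row 2 has {H,He,Li}; column 2 has {H,He,Li,Be} — only B is left for (r2,c2).
row 2 has {H,He,Li,B}; column 3 has {H,He,B} — only Be is left for (r2,c3).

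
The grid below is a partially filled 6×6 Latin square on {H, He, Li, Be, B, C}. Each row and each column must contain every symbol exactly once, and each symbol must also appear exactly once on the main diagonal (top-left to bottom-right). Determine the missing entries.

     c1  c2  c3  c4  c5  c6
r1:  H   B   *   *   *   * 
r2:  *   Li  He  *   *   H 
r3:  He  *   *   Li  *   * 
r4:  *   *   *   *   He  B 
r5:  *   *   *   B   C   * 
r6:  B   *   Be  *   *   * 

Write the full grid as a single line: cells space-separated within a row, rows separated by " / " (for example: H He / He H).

(r3,c3) = B
(r4,c4) = Be
(r6,c6) = He
(r2,c4) = C
(r6,c4) = H
(r6,c5) = Li
(r1,c4) = He
(r1,c5) = Be
(r2,c1) = Be
(r2,c5) = B
(r3,c5) = H
(r5,c1) = Li
(r5,c3) = H
(r5,c6) = Be
(r6,c2) = C
(r3,c2) = Be
(r3,c6) = C
(r4,c1) = C
(r4,c2) = H
(r4,c3) = Li
(r5,c2) = He
(r1,c3) = C
(r1,c6) = Li

H B C He Be Li / Be Li He C B H / He Be B Li H C / C H Li Be He B / Li He H B C Be / B C Be H Li He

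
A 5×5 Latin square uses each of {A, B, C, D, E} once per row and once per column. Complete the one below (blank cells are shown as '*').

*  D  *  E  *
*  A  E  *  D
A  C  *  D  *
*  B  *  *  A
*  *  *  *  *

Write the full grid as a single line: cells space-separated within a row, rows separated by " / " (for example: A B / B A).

B D A E C / C A E B D / A C B D E / E B D C A / D E C A B

(r3,c3) = B
(r3,c5) = E
(r4,c4) = C
(r5,c2) = E
(r2,c4) = B
(r4,c3) = D
(r5,c4) = A
(r2,c1) = C
(r4,c1) = E
(r5,c3) = C
(r5,c5) = B
(r1,c1) = B
(r1,c3) = A
(r1,c5) = C
(r5,c1) = D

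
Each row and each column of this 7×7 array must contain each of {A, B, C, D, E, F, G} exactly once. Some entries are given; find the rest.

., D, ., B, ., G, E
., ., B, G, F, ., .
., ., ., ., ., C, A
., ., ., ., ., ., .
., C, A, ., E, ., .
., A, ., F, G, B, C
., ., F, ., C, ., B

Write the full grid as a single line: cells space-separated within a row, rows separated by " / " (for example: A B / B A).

(r1,c3) = C
(r1,c5) = A
(r2,c2) = E
(r2,c7) = D
(r5,c4) = D
(r5,c6) = F
(r5,c7) = G
(r7,c2) = G
(r1,c1) = F
(r2,c6) = A
(r3,c4) = E
(r4,c7) = F
(r5,c1) = B
(r7,c4) = A
(r2,c1) = C
(r4,c2) = B
(r4,c4) = C
(r4,c5) = D
(r4,c6) = E
(r7,c6) = D
(r3,c2) = F
(r3,c5) = B
(r4,c3) = G
(r7,c1) = E
(r3,c3) = D
(r4,c1) = A
(r6,c1) = D
(r6,c3) = E
(r3,c1) = G

F D C B A G E / C E B G F A D / G F D E B C A / A B G C D E F / B C A D E F G / D A E F G B C / E G F A C D B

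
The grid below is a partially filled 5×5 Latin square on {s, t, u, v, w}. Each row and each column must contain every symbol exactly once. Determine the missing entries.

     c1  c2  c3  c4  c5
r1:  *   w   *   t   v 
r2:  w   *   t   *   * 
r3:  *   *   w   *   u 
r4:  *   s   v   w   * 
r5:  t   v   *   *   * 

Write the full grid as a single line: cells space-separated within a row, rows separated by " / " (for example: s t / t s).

Cell (r2,c2): row 2 has {t,w}; column 2 has {s,v,w} → u.
Cell (r2,c5): row 2 has {t,u,w}; column 5 has {u,v} → s.
Cell (r3,c2): row 3 has {u,w}; column 2 has {s,u,v,w} → t.
Cell (r4,c1): row 4 has {s,v,w}; column 1 has {t,w} → u.
Cell (r4,c5): row 4 has {s,u,v,w}; column 5 has {s,u,v} → t.
Cell (r5,c5): row 5 has {t,v}; column 5 has {s,t,u,v} → w.
Cell (r1,c1): row 1 has {t,v,w}; column 1 has {t,u,w} → s.
Cell (r1,c3): row 1 has {s,t,v,w}; column 3 has {t,v,w} → u.
Cell (r2,c4): row 2 has {s,t,u,w}; column 4 has {t,w} → v.
Cell (r3,c1): row 3 has {t,u,w}; column 1 has {s,t,u,w} → v.
Cell (r3,c4): row 3 has {t,u,v,w}; column 4 has {t,v,w} → s.
Cell (r5,c3): row 5 has {t,v,w}; column 3 has {t,u,v,w} → s.
Cell (r5,c4): row 5 has {s,t,v,w}; column 4 has {s,t,v,w} → u.

s w u t v / w u t v s / v t w s u / u s v w t / t v s u w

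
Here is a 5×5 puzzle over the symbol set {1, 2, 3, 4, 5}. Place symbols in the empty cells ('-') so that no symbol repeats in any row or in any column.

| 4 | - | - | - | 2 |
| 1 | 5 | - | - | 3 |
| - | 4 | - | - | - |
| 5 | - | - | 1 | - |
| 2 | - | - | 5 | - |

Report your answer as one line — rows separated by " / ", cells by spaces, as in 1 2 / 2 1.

4 1 5 3 2 / 1 5 2 4 3 / 3 4 1 2 5 / 5 2 3 1 4 / 2 3 4 5 1

Cell (r1,c4): row 1 has {2,4}; column 4 has {1,5} → 3.
Cell (r3,c1): row 3 has {4}; column 1 has {1,2,4,5} → 3.
Cell (r3,c4): row 3 has {3,4}; column 4 has {1,3,5} → 2.
Cell (r4,c5): row 4 has {1,5}; column 5 has {2,3} → 4.
Cell (r5,c5): row 5 has {2,5}; column 5 has {2,3,4} → 1.
Cell (r1,c2): row 1 has {2,3,4}; column 2 has {4,5} → 1.
Cell (r1,c3): row 1 has {1,2,3,4}; column 3 is empty so far → 5.
Cell (r2,c4): row 2 has {1,3,5}; column 4 has {1,2,3,5} → 4.
Cell (r3,c3): row 3 has {2,3,4}; column 3 has {5} → 1.
Cell (r3,c5): row 3 has {1,2,3,4}; column 5 has {1,2,3,4} → 5.
Cell (r5,c2): row 5 has {1,2,5}; column 2 has {1,4,5} → 3.
Cell (r5,c3): row 5 has {1,2,3,5}; column 3 has {1,5} → 4.
Cell (r2,c3): row 2 has {1,3,4,5}; column 3 has {1,4,5} → 2.
Cell (r4,c2): row 4 has {1,4,5}; column 2 has {1,3,4,5} → 2.
Cell (r4,c3): row 4 has {1,2,4,5}; column 3 has {1,2,4,5} → 3.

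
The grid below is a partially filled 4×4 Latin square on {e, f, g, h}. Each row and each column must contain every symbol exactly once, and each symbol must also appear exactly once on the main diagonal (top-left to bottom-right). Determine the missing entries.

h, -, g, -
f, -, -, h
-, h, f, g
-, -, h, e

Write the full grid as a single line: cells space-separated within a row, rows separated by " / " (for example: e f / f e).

h e g f / f g e h / e h f g / g f h e

row 1 has {g,h}; column 4 has {e,g,h} — only f is left for (r1,c4).
row 2 has {f,h}; column 2 has {h}; the diagonal has {e,f,h} — only g is left for (r2,c2).
row 2 has {f,g,h}; column 3 has {f,g,h} — only e is left for (r2,c3).
row 3 has {f,g,h}; column 1 has {f,h} — only e is left for (r3,c1).
row 4 has {e,h}; column 1 has {e,f,h} — only g is left for (r4,c1).
row 4 has {e,g,h}; column 2 has {g,h} — only f is left for (r4,c2).
row 1 has {f,g,h}; column 2 has {f,g,h} — only e is left for (r1,c2).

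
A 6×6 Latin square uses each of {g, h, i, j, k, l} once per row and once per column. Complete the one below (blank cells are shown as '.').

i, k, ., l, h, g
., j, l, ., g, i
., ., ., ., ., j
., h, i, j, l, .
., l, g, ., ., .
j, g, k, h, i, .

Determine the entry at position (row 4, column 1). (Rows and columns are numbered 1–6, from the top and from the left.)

g

Cell (r1,c3): row 1 has {g,h,i,k,l}; column 3 has {g,i,k,l} → j.
Cell (r2,c4): row 2 has {g,i,j,l}; column 4 has {h,j,l} → k.
Cell (r3,c2): row 3 has {j}; column 2 has {g,h,j,k,l} → i.
Cell (r3,c3): row 3 has {i,j}; column 3 has {g,i,j,k,l} → h.
Cell (r3,c4): row 3 has {h,i,j}; column 4 has {h,j,k,l} → g.
Cell (r3,c5): row 3 has {g,h,i,j}; column 5 has {g,h,i,l} → k.
Cell (r4,c6): row 4 has {h,i,j,l}; column 6 has {g,i,j} → k.
Cell (r5,c4): row 5 has {g,l}; column 4 has {g,h,j,k,l} → i.
Cell (r5,c5): row 5 has {g,i,l}; column 5 has {g,h,i,k,l} → j.
Cell (r5,c6): row 5 has {g,i,j,l}; column 6 has {g,i,j,k} → h.
Cell (r6,c6): row 6 has {g,h,i,j,k}; column 6 has {g,h,i,j,k} → l.
Cell (r2,c1): row 2 has {g,i,j,k,l}; column 1 has {i,j} → h.
Cell (r3,c1): row 3 has {g,h,i,j,k}; column 1 has {h,i,j} → l.
Cell (r4,c1): row 4 has {h,i,j,k,l}; column 1 has {h,i,j,l} → g.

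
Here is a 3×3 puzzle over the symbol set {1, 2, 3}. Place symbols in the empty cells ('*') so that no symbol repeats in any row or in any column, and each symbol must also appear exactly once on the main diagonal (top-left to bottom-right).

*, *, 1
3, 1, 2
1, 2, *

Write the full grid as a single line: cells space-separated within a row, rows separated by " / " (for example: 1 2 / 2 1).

2 3 1 / 3 1 2 / 1 2 3

At row 1, column 1: row 1 has {1}; column 1 has {1,3}; the diagonal has {1}; that leaves 2.
At row 1, column 2: row 1 has {1,2}; column 2 has {1,2}; that leaves 3.
At row 3, column 3: row 3 has {1,2}; column 3 has {1,2}; the diagonal has {1,2}; that leaves 3.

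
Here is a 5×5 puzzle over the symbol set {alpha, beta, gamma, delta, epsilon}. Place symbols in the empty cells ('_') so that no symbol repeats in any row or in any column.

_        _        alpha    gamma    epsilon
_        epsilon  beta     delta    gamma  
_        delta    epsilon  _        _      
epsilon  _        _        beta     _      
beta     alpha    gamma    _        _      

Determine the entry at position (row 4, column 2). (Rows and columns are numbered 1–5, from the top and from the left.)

gamma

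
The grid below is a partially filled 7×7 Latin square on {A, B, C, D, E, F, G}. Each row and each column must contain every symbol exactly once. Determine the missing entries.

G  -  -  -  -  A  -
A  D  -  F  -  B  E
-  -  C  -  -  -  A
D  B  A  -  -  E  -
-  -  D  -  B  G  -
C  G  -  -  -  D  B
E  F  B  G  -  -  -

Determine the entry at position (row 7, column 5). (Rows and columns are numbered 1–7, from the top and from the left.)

(r2,c3) = G
(r2,c5) = C
(r3,c2) = E
(r3,c6) = F
(r4,c4) = C
(r5,c1) = F
(r5,c7) = C
(r7,c6) = C
(r7,c7) = D
(r1,c2) = C
(r1,c7) = F
(r3,c1) = B
(r3,c4) = D
(r3,c5) = G
(r4,c5) = F
(r4,c7) = G
(r5,c2) = A
(r5,c4) = E
(r6,c4) = A
(r6,c5) = E
(r7,c5) = A

A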